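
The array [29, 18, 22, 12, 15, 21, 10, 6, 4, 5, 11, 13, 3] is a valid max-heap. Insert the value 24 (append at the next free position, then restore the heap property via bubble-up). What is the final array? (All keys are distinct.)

append 24 at index 13 → [29, 18, 22, 12, 15, 21, 10, 6, 4, 5, 11, 13, 3, 24]
24 > parent 10 at index 6, swap → [29, 18, 22, 12, 15, 21, 24, 6, 4, 5, 11, 13, 3, 10]
24 > parent 22 at index 2, swap → [29, 18, 24, 12, 15, 21, 22, 6, 4, 5, 11, 13, 3, 10]

[29, 18, 24, 12, 15, 21, 22, 6, 4, 5, 11, 13, 3, 10]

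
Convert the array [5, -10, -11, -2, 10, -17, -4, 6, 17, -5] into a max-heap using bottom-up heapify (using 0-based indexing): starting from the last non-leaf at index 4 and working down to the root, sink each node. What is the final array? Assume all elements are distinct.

[17, 10, -4, 6, 5, -17, -11, -10, -2, -5]

sift down from index 4: already satisfies heap property
sift down from index 3:
  -2 vs larger child 17 at index 8, swap → [5, -10, -11, 17, 10, -17, -4, 6, -2, -5]
sift down from index 2:
  -11 vs larger child -4 at index 6, swap → [5, -10, -4, 17, 10, -17, -11, 6, -2, -5]
sift down from index 1:
  -10 vs larger child 17 at index 3, swap → [5, 17, -4, -10, 10, -17, -11, 6, -2, -5]
  -10 vs larger child 6 at index 7, swap → [5, 17, -4, 6, 10, -17, -11, -10, -2, -5]
sift down from index 0:
  5 vs larger child 17 at index 1, swap → [17, 5, -4, 6, 10, -17, -11, -10, -2, -5]
  5 vs larger child 10 at index 4, swap → [17, 10, -4, 6, 5, -17, -11, -10, -2, -5]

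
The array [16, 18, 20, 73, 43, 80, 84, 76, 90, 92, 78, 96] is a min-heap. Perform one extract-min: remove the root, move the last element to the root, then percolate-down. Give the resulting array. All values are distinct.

[18, 43, 20, 73, 78, 80, 84, 76, 90, 92, 96]

remove root 16; move last element 96 to root → [96, 18, 20, 73, 43, 80, 84, 76, 90, 92, 78]
96 vs smaller child 18 at index 1, swap → [18, 96, 20, 73, 43, 80, 84, 76, 90, 92, 78]
96 vs smaller child 43 at index 4, swap → [18, 43, 20, 73, 96, 80, 84, 76, 90, 92, 78]
96 vs smaller child 78 at index 10, swap → [18, 43, 20, 73, 78, 80, 84, 76, 90, 92, 96]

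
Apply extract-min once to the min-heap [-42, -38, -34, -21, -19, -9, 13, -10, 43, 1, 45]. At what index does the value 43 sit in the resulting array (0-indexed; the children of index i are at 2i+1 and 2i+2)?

remove root -42; move last element 45 to root → [45, -38, -34, -21, -19, -9, 13, -10, 43, 1]
45 vs smaller child -38 at index 1, swap → [-38, 45, -34, -21, -19, -9, 13, -10, 43, 1]
45 vs smaller child -21 at index 3, swap → [-38, -21, -34, 45, -19, -9, 13, -10, 43, 1]
45 vs smaller child -10 at index 7, swap → [-38, -21, -34, -10, -19, -9, 13, 45, 43, 1]
resulting array: [-38, -21, -34, -10, -19, -9, 13, 45, 43, 1]

8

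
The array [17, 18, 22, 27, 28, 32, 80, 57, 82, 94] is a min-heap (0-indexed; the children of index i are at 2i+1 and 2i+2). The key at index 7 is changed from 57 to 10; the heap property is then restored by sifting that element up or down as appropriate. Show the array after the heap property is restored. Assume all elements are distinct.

set index 7 from 57 to 10 → [17, 18, 22, 27, 28, 32, 80, 10, 82, 94]
10 < parent 27 at index 3, swap → [17, 18, 22, 10, 28, 32, 80, 27, 82, 94]
10 < parent 18 at index 1, swap → [17, 10, 22, 18, 28, 32, 80, 27, 82, 94]
10 < parent 17 at index 0, swap → [10, 17, 22, 18, 28, 32, 80, 27, 82, 94]

[10, 17, 22, 18, 28, 32, 80, 27, 82, 94]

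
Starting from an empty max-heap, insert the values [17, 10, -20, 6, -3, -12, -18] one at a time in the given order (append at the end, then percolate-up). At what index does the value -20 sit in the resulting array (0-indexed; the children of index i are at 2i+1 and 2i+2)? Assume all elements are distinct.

5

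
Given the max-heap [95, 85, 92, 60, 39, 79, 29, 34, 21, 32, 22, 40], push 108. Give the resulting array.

append 108 at index 12 → [95, 85, 92, 60, 39, 79, 29, 34, 21, 32, 22, 40, 108]
108 > parent 79 at index 5, swap → [95, 85, 92, 60, 39, 108, 29, 34, 21, 32, 22, 40, 79]
108 > parent 92 at index 2, swap → [95, 85, 108, 60, 39, 92, 29, 34, 21, 32, 22, 40, 79]
108 > parent 95 at index 0, swap → [108, 85, 95, 60, 39, 92, 29, 34, 21, 32, 22, 40, 79]

[108, 85, 95, 60, 39, 92, 29, 34, 21, 32, 22, 40, 79]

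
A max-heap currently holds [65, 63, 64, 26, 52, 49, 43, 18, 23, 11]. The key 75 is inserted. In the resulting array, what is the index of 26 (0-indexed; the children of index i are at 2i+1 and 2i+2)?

3

append 75 at index 10 → [65, 63, 64, 26, 52, 49, 43, 18, 23, 11, 75]
75 > parent 52 at index 4, swap → [65, 63, 64, 26, 75, 49, 43, 18, 23, 11, 52]
75 > parent 63 at index 1, swap → [65, 75, 64, 26, 63, 49, 43, 18, 23, 11, 52]
75 > parent 65 at index 0, swap → [75, 65, 64, 26, 63, 49, 43, 18, 23, 11, 52]
resulting array: [75, 65, 64, 26, 63, 49, 43, 18, 23, 11, 52]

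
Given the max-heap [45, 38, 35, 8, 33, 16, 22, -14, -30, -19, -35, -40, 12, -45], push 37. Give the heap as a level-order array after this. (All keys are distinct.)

append 37 at index 14 → [45, 38, 35, 8, 33, 16, 22, -14, -30, -19, -35, -40, 12, -45, 37]
37 > parent 22 at index 6, swap → [45, 38, 35, 8, 33, 16, 37, -14, -30, -19, -35, -40, 12, -45, 22]
37 > parent 35 at index 2, swap → [45, 38, 37, 8, 33, 16, 35, -14, -30, -19, -35, -40, 12, -45, 22]

[45, 38, 37, 8, 33, 16, 35, -14, -30, -19, -35, -40, 12, -45, 22]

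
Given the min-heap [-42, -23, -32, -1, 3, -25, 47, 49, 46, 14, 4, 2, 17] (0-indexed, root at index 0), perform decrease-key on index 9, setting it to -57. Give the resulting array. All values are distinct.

set index 9 from 14 to -57 → [-42, -23, -32, -1, 3, -25, 47, 49, 46, -57, 4, 2, 17]
-57 < parent 3 at index 4, swap → [-42, -23, -32, -1, -57, -25, 47, 49, 46, 3, 4, 2, 17]
-57 < parent -23 at index 1, swap → [-42, -57, -32, -1, -23, -25, 47, 49, 46, 3, 4, 2, 17]
-57 < parent -42 at index 0, swap → [-57, -42, -32, -1, -23, -25, 47, 49, 46, 3, 4, 2, 17]

[-57, -42, -32, -1, -23, -25, 47, 49, 46, 3, 4, 2, 17]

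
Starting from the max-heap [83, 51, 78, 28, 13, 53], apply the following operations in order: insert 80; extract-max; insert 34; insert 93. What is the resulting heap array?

insert 80:
  append 80 at index 6 → [83, 51, 78, 28, 13, 53, 80]
  80 > parent 78 at index 2, swap → [83, 51, 80, 28, 13, 53, 78]
extract-max → returns 83:
  remove root 83; move last element 78 to root → [78, 51, 80, 28, 13, 53]
  78 vs larger child 80 at index 2, swap → [80, 51, 78, 28, 13, 53]
insert 34:
  append 34 at index 6 → [80, 51, 78, 28, 13, 53, 34] (no swap needed)
insert 93:
  append 93 at index 7 → [80, 51, 78, 28, 13, 53, 34, 93]
  93 > parent 28 at index 3, swap → [80, 51, 78, 93, 13, 53, 34, 28]
  93 > parent 51 at index 1, swap → [80, 93, 78, 51, 13, 53, 34, 28]
  93 > parent 80 at index 0, swap → [93, 80, 78, 51, 13, 53, 34, 28]

[93, 80, 78, 51, 13, 53, 34, 28]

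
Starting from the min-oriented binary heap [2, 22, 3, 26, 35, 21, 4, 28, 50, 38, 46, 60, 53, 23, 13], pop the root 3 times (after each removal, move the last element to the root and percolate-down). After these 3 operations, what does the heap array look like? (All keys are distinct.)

[13, 22, 21, 26, 35, 53, 23, 28, 50, 38, 46, 60]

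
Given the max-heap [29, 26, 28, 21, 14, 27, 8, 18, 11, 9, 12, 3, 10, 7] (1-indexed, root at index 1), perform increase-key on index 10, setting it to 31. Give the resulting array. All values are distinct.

[31, 29, 28, 21, 26, 27, 8, 18, 11, 14, 12, 3, 10, 7]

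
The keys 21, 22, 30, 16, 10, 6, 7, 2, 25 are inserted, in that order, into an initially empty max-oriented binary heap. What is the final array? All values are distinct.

[30, 25, 22, 21, 10, 6, 7, 2, 16]

Insert 21:
  append 21 at index 0 → [21] (no swap needed)
Insert 22:
  append 22 at index 1 → [21, 22]
  22 > parent 21 at index 0, swap → [22, 21]
Insert 30:
  append 30 at index 2 → [22, 21, 30]
  30 > parent 22 at index 0, swap → [30, 21, 22]
Insert 16:
  append 16 at index 3 → [30, 21, 22, 16] (no swap needed)
Insert 10:
  append 10 at index 4 → [30, 21, 22, 16, 10] (no swap needed)
Insert 6:
  append 6 at index 5 → [30, 21, 22, 16, 10, 6] (no swap needed)
Insert 7:
  append 7 at index 6 → [30, 21, 22, 16, 10, 6, 7] (no swap needed)
Insert 2:
  append 2 at index 7 → [30, 21, 22, 16, 10, 6, 7, 2] (no swap needed)
Insert 25:
  append 25 at index 8 → [30, 21, 22, 16, 10, 6, 7, 2, 25]
  25 > parent 16 at index 3, swap → [30, 21, 22, 25, 10, 6, 7, 2, 16]
  25 > parent 21 at index 1, swap → [30, 25, 22, 21, 10, 6, 7, 2, 16]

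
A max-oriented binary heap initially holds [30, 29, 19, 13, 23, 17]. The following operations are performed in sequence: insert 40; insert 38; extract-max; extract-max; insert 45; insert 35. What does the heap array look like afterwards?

[45, 35, 30, 29, 23, 17, 19, 13]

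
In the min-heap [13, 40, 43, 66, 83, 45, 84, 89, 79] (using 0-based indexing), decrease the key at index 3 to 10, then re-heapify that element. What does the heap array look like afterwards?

[10, 13, 43, 40, 83, 45, 84, 89, 79]

set index 3 from 66 to 10 → [13, 40, 43, 10, 83, 45, 84, 89, 79]
10 < parent 40 at index 1, swap → [13, 10, 43, 40, 83, 45, 84, 89, 79]
10 < parent 13 at index 0, swap → [10, 13, 43, 40, 83, 45, 84, 89, 79]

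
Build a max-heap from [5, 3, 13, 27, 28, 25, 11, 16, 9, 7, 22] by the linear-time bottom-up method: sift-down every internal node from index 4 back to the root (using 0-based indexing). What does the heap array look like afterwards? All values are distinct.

[28, 27, 25, 16, 22, 13, 11, 5, 9, 7, 3]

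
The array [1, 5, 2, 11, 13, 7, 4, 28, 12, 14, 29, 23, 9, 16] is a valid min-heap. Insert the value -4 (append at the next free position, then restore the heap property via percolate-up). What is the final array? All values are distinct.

append -4 at index 14 → [1, 5, 2, 11, 13, 7, 4, 28, 12, 14, 29, 23, 9, 16, -4]
-4 < parent 4 at index 6, swap → [1, 5, 2, 11, 13, 7, -4, 28, 12, 14, 29, 23, 9, 16, 4]
-4 < parent 2 at index 2, swap → [1, 5, -4, 11, 13, 7, 2, 28, 12, 14, 29, 23, 9, 16, 4]
-4 < parent 1 at index 0, swap → [-4, 5, 1, 11, 13, 7, 2, 28, 12, 14, 29, 23, 9, 16, 4]

[-4, 5, 1, 11, 13, 7, 2, 28, 12, 14, 29, 23, 9, 16, 4]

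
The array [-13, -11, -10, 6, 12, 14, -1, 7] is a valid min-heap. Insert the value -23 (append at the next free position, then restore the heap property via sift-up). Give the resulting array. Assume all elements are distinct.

append -23 at index 8 → [-13, -11, -10, 6, 12, 14, -1, 7, -23]
-23 < parent 6 at index 3, swap → [-13, -11, -10, -23, 12, 14, -1, 7, 6]
-23 < parent -11 at index 1, swap → [-13, -23, -10, -11, 12, 14, -1, 7, 6]
-23 < parent -13 at index 0, swap → [-23, -13, -10, -11, 12, 14, -1, 7, 6]

[-23, -13, -10, -11, 12, 14, -1, 7, 6]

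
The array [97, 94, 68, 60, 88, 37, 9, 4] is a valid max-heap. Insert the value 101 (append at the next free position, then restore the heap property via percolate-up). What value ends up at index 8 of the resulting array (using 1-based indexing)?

append 101 at index 9 → [97, 94, 68, 60, 88, 37, 9, 4, 101]
101 > parent 60 at index 4, swap → [97, 94, 68, 101, 88, 37, 9, 4, 60]
101 > parent 94 at index 2, swap → [97, 101, 68, 94, 88, 37, 9, 4, 60]
101 > parent 97 at index 1, swap → [101, 97, 68, 94, 88, 37, 9, 4, 60]
resulting array: [101, 97, 68, 94, 88, 37, 9, 4, 60]

4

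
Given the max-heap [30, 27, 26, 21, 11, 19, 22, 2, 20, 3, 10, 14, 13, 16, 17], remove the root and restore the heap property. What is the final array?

remove root 30; move last element 17 to root → [17, 27, 26, 21, 11, 19, 22, 2, 20, 3, 10, 14, 13, 16]
17 vs larger child 27 at index 1, swap → [27, 17, 26, 21, 11, 19, 22, 2, 20, 3, 10, 14, 13, 16]
17 vs larger child 21 at index 3, swap → [27, 21, 26, 17, 11, 19, 22, 2, 20, 3, 10, 14, 13, 16]
17 vs larger child 20 at index 8, swap → [27, 21, 26, 20, 11, 19, 22, 2, 17, 3, 10, 14, 13, 16]

[27, 21, 26, 20, 11, 19, 22, 2, 17, 3, 10, 14, 13, 16]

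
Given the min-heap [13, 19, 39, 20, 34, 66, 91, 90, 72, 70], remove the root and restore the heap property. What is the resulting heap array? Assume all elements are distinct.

remove root 13; move last element 70 to root → [70, 19, 39, 20, 34, 66, 91, 90, 72]
70 vs smaller child 19 at index 1, swap → [19, 70, 39, 20, 34, 66, 91, 90, 72]
70 vs smaller child 20 at index 3, swap → [19, 20, 39, 70, 34, 66, 91, 90, 72]

[19, 20, 39, 70, 34, 66, 91, 90, 72]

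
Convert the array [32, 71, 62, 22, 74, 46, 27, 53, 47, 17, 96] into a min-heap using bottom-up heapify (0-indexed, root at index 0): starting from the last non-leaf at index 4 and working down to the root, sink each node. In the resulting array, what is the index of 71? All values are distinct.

sift down from index 4:
  74 vs smaller child 17 at index 9, swap → [32, 71, 62, 22, 17, 46, 27, 53, 47, 74, 96]
sift down from index 3: already satisfies heap property
sift down from index 2:
  62 vs smaller child 27 at index 6, swap → [32, 71, 27, 22, 17, 46, 62, 53, 47, 74, 96]
sift down from index 1:
  71 vs smaller child 17 at index 4, swap → [32, 17, 27, 22, 71, 46, 62, 53, 47, 74, 96]
sift down from index 0:
  32 vs smaller child 17 at index 1, swap → [17, 32, 27, 22, 71, 46, 62, 53, 47, 74, 96]
  32 vs smaller child 22 at index 3, swap → [17, 22, 27, 32, 71, 46, 62, 53, 47, 74, 96]
resulting array: [17, 22, 27, 32, 71, 46, 62, 53, 47, 74, 96]

4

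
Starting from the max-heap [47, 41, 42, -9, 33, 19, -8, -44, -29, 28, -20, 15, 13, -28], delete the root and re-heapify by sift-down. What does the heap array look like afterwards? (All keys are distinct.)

remove root 47; move last element -28 to root → [-28, 41, 42, -9, 33, 19, -8, -44, -29, 28, -20, 15, 13]
-28 vs larger child 42 at index 2, swap → [42, 41, -28, -9, 33, 19, -8, -44, -29, 28, -20, 15, 13]
-28 vs larger child 19 at index 5, swap → [42, 41, 19, -9, 33, -28, -8, -44, -29, 28, -20, 15, 13]
-28 vs larger child 15 at index 11, swap → [42, 41, 19, -9, 33, 15, -8, -44, -29, 28, -20, -28, 13]

[42, 41, 19, -9, 33, 15, -8, -44, -29, 28, -20, -28, 13]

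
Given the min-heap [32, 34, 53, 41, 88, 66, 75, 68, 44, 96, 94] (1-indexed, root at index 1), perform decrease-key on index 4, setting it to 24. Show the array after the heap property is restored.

set index 4 from 41 to 24 → [32, 34, 53, 24, 88, 66, 75, 68, 44, 96, 94]
24 < parent 34 at index 2, swap → [32, 24, 53, 34, 88, 66, 75, 68, 44, 96, 94]
24 < parent 32 at index 1, swap → [24, 32, 53, 34, 88, 66, 75, 68, 44, 96, 94]

[24, 32, 53, 34, 88, 66, 75, 68, 44, 96, 94]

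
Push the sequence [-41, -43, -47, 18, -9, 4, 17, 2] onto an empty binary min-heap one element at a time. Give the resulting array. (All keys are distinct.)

[-47, -41, -43, 2, -9, 4, 17, 18]

Insert -41:
  append -41 at index 0 → [-41] (no swap needed)
Insert -43:
  append -43 at index 1 → [-41, -43]
  -43 < parent -41 at index 0, swap → [-43, -41]
Insert -47:
  append -47 at index 2 → [-43, -41, -47]
  -47 < parent -43 at index 0, swap → [-47, -41, -43]
Insert 18:
  append 18 at index 3 → [-47, -41, -43, 18] (no swap needed)
Insert -9:
  append -9 at index 4 → [-47, -41, -43, 18, -9] (no swap needed)
Insert 4:
  append 4 at index 5 → [-47, -41, -43, 18, -9, 4] (no swap needed)
Insert 17:
  append 17 at index 6 → [-47, -41, -43, 18, -9, 4, 17] (no swap needed)
Insert 2:
  append 2 at index 7 → [-47, -41, -43, 18, -9, 4, 17, 2]
  2 < parent 18 at index 3, swap → [-47, -41, -43, 2, -9, 4, 17, 18]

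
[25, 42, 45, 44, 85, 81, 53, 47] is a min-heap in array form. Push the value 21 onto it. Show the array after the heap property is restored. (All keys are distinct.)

append 21 at index 8 → [25, 42, 45, 44, 85, 81, 53, 47, 21]
21 < parent 44 at index 3, swap → [25, 42, 45, 21, 85, 81, 53, 47, 44]
21 < parent 42 at index 1, swap → [25, 21, 45, 42, 85, 81, 53, 47, 44]
21 < parent 25 at index 0, swap → [21, 25, 45, 42, 85, 81, 53, 47, 44]

[21, 25, 45, 42, 85, 81, 53, 47, 44]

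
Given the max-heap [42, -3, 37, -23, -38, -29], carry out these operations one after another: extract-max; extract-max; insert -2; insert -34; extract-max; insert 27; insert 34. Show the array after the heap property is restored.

[34, -23, 27, -38, -34, -29, -3]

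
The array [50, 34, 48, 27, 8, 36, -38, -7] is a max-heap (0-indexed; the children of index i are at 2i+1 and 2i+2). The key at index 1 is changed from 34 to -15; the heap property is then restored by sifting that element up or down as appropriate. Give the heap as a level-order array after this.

[50, 27, 48, -7, 8, 36, -38, -15]

set index 1 from 34 to -15 → [50, -15, 48, 27, 8, 36, -38, -7]
-15 vs larger child 27 at index 3, swap → [50, 27, 48, -15, 8, 36, -38, -7]
-15 vs only child -7 at index 7, swap → [50, 27, 48, -7, 8, 36, -38, -15]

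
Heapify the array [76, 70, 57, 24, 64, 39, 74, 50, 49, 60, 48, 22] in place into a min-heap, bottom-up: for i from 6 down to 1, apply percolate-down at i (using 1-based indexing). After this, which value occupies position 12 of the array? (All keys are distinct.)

sift down from index 6:
  39 vs only child 22 at index 12, swap → [76, 70, 57, 24, 64, 22, 74, 50, 49, 60, 48, 39]
sift down from index 5:
  64 vs smaller child 48 at index 11, swap → [76, 70, 57, 24, 48, 22, 74, 50, 49, 60, 64, 39]
sift down from index 4: already satisfies heap property
sift down from index 3:
  57 vs smaller child 22 at index 6, swap → [76, 70, 22, 24, 48, 57, 74, 50, 49, 60, 64, 39]
  57 vs only child 39 at index 12, swap → [76, 70, 22, 24, 48, 39, 74, 50, 49, 60, 64, 57]
sift down from index 2:
  70 vs smaller child 24 at index 4, swap → [76, 24, 22, 70, 48, 39, 74, 50, 49, 60, 64, 57]
  70 vs smaller child 49 at index 9, swap → [76, 24, 22, 49, 48, 39, 74, 50, 70, 60, 64, 57]
sift down from index 1:
  76 vs smaller child 22 at index 3, swap → [22, 24, 76, 49, 48, 39, 74, 50, 70, 60, 64, 57]
  76 vs smaller child 39 at index 6, swap → [22, 24, 39, 49, 48, 76, 74, 50, 70, 60, 64, 57]
  76 vs only child 57 at index 12, swap → [22, 24, 39, 49, 48, 57, 74, 50, 70, 60, 64, 76]
resulting array: [22, 24, 39, 49, 48, 57, 74, 50, 70, 60, 64, 76]

76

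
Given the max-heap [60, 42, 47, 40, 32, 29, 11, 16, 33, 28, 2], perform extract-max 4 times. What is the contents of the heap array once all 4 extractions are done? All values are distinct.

extract-max #1 returns 60:
  remove root 60; move last element 2 to root → [2, 42, 47, 40, 32, 29, 11, 16, 33, 28]
  2 vs larger child 47 at index 2, swap → [47, 42, 2, 40, 32, 29, 11, 16, 33, 28]
  2 vs larger child 29 at index 5, swap → [47, 42, 29, 40, 32, 2, 11, 16, 33, 28]
extract-max #2 returns 47:
  remove root 47; move last element 28 to root → [28, 42, 29, 40, 32, 2, 11, 16, 33]
  28 vs larger child 42 at index 1, swap → [42, 28, 29, 40, 32, 2, 11, 16, 33]
  28 vs larger child 40 at index 3, swap → [42, 40, 29, 28, 32, 2, 11, 16, 33]
  28 vs larger child 33 at index 8, swap → [42, 40, 29, 33, 32, 2, 11, 16, 28]
extract-max #3 returns 42:
  remove root 42; move last element 28 to root → [28, 40, 29, 33, 32, 2, 11, 16]
  28 vs larger child 40 at index 1, swap → [40, 28, 29, 33, 32, 2, 11, 16]
  28 vs larger child 33 at index 3, swap → [40, 33, 29, 28, 32, 2, 11, 16]
extract-max #4 returns 40:
  remove root 40; move last element 16 to root → [16, 33, 29, 28, 32, 2, 11]
  16 vs larger child 33 at index 1, swap → [33, 16, 29, 28, 32, 2, 11]
  16 vs larger child 32 at index 4, swap → [33, 32, 29, 28, 16, 2, 11]

[33, 32, 29, 28, 16, 2, 11]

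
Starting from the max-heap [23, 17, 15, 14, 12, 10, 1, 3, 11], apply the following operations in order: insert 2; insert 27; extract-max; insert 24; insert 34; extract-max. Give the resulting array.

[24, 23, 15, 14, 17, 10, 1, 3, 11, 2, 12]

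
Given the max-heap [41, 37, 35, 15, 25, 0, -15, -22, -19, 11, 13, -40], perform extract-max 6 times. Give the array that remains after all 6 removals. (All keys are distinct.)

extract-max #1 returns 41:
  remove root 41; move last element -40 to root → [-40, 37, 35, 15, 25, 0, -15, -22, -19, 11, 13]
  -40 vs larger child 37 at index 1, swap → [37, -40, 35, 15, 25, 0, -15, -22, -19, 11, 13]
  -40 vs larger child 25 at index 4, swap → [37, 25, 35, 15, -40, 0, -15, -22, -19, 11, 13]
  -40 vs larger child 13 at index 10, swap → [37, 25, 35, 15, 13, 0, -15, -22, -19, 11, -40]
extract-max #2 returns 37:
  remove root 37; move last element -40 to root → [-40, 25, 35, 15, 13, 0, -15, -22, -19, 11]
  -40 vs larger child 35 at index 2, swap → [35, 25, -40, 15, 13, 0, -15, -22, -19, 11]
  -40 vs larger child 0 at index 5, swap → [35, 25, 0, 15, 13, -40, -15, -22, -19, 11]
extract-max #3 returns 35:
  remove root 35; move last element 11 to root → [11, 25, 0, 15, 13, -40, -15, -22, -19]
  11 vs larger child 25 at index 1, swap → [25, 11, 0, 15, 13, -40, -15, -22, -19]
  11 vs larger child 15 at index 3, swap → [25, 15, 0, 11, 13, -40, -15, -22, -19]
extract-max #4 returns 25:
  remove root 25; move last element -19 to root → [-19, 15, 0, 11, 13, -40, -15, -22]
  -19 vs larger child 15 at index 1, swap → [15, -19, 0, 11, 13, -40, -15, -22]
  -19 vs larger child 13 at index 4, swap → [15, 13, 0, 11, -19, -40, -15, -22]
extract-max #5 returns 15:
  remove root 15; move last element -22 to root → [-22, 13, 0, 11, -19, -40, -15]
  -22 vs larger child 13 at index 1, swap → [13, -22, 0, 11, -19, -40, -15]
  -22 vs larger child 11 at index 3, swap → [13, 11, 0, -22, -19, -40, -15]
extract-max #6 returns 13:
  remove root 13; move last element -15 to root → [-15, 11, 0, -22, -19, -40]
  -15 vs larger child 11 at index 1, swap → [11, -15, 0, -22, -19, -40]

[11, -15, 0, -22, -19, -40]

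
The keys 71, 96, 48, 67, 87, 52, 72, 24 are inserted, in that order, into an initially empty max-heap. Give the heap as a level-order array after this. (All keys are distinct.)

Insert 71:
  append 71 at index 0 → [71] (no swap needed)
Insert 96:
  append 96 at index 1 → [71, 96]
  96 > parent 71 at index 0, swap → [96, 71]
Insert 48:
  append 48 at index 2 → [96, 71, 48] (no swap needed)
Insert 67:
  append 67 at index 3 → [96, 71, 48, 67] (no swap needed)
Insert 87:
  append 87 at index 4 → [96, 71, 48, 67, 87]
  87 > parent 71 at index 1, swap → [96, 87, 48, 67, 71]
Insert 52:
  append 52 at index 5 → [96, 87, 48, 67, 71, 52]
  52 > parent 48 at index 2, swap → [96, 87, 52, 67, 71, 48]
Insert 72:
  append 72 at index 6 → [96, 87, 52, 67, 71, 48, 72]
  72 > parent 52 at index 2, swap → [96, 87, 72, 67, 71, 48, 52]
Insert 24:
  append 24 at index 7 → [96, 87, 72, 67, 71, 48, 52, 24] (no swap needed)

[96, 87, 72, 67, 71, 48, 52, 24]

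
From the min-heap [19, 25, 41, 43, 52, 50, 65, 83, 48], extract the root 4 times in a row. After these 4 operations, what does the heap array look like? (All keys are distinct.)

[48, 52, 50, 65, 83]

extract-min #1 returns 19:
  remove root 19; move last element 48 to root → [48, 25, 41, 43, 52, 50, 65, 83]
  48 vs smaller child 25 at index 1, swap → [25, 48, 41, 43, 52, 50, 65, 83]
  48 vs smaller child 43 at index 3, swap → [25, 43, 41, 48, 52, 50, 65, 83]
extract-min #2 returns 25:
  remove root 25; move last element 83 to root → [83, 43, 41, 48, 52, 50, 65]
  83 vs smaller child 41 at index 2, swap → [41, 43, 83, 48, 52, 50, 65]
  83 vs smaller child 50 at index 5, swap → [41, 43, 50, 48, 52, 83, 65]
extract-min #3 returns 41:
  remove root 41; move last element 65 to root → [65, 43, 50, 48, 52, 83]
  65 vs smaller child 43 at index 1, swap → [43, 65, 50, 48, 52, 83]
  65 vs smaller child 48 at index 3, swap → [43, 48, 50, 65, 52, 83]
extract-min #4 returns 43:
  remove root 43; move last element 83 to root → [83, 48, 50, 65, 52]
  83 vs smaller child 48 at index 1, swap → [48, 83, 50, 65, 52]
  83 vs smaller child 52 at index 4, swap → [48, 52, 50, 65, 83]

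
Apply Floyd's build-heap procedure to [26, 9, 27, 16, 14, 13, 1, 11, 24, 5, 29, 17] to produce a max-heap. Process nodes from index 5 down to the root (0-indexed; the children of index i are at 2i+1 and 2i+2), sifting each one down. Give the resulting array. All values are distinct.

[29, 26, 27, 24, 14, 17, 1, 11, 16, 5, 9, 13]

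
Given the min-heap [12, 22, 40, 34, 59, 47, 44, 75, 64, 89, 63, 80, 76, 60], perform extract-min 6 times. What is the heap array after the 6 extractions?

[59, 60, 76, 64, 63, 89, 80, 75]

extract-min #1 returns 12:
  remove root 12; move last element 60 to root → [60, 22, 40, 34, 59, 47, 44, 75, 64, 89, 63, 80, 76]
  60 vs smaller child 22 at index 1, swap → [22, 60, 40, 34, 59, 47, 44, 75, 64, 89, 63, 80, 76]
  60 vs smaller child 34 at index 3, swap → [22, 34, 40, 60, 59, 47, 44, 75, 64, 89, 63, 80, 76]
extract-min #2 returns 22:
  remove root 22; move last element 76 to root → [76, 34, 40, 60, 59, 47, 44, 75, 64, 89, 63, 80]
  76 vs smaller child 34 at index 1, swap → [34, 76, 40, 60, 59, 47, 44, 75, 64, 89, 63, 80]
  76 vs smaller child 59 at index 4, swap → [34, 59, 40, 60, 76, 47, 44, 75, 64, 89, 63, 80]
  76 vs smaller child 63 at index 10, swap → [34, 59, 40, 60, 63, 47, 44, 75, 64, 89, 76, 80]
extract-min #3 returns 34:
  remove root 34; move last element 80 to root → [80, 59, 40, 60, 63, 47, 44, 75, 64, 89, 76]
  80 vs smaller child 40 at index 2, swap → [40, 59, 80, 60, 63, 47, 44, 75, 64, 89, 76]
  80 vs smaller child 44 at index 6, swap → [40, 59, 44, 60, 63, 47, 80, 75, 64, 89, 76]
extract-min #4 returns 40:
  remove root 40; move last element 76 to root → [76, 59, 44, 60, 63, 47, 80, 75, 64, 89]
  76 vs smaller child 44 at index 2, swap → [44, 59, 76, 60, 63, 47, 80, 75, 64, 89]
  76 vs smaller child 47 at index 5, swap → [44, 59, 47, 60, 63, 76, 80, 75, 64, 89]
extract-min #5 returns 44:
  remove root 44; move last element 89 to root → [89, 59, 47, 60, 63, 76, 80, 75, 64]
  89 vs smaller child 47 at index 2, swap → [47, 59, 89, 60, 63, 76, 80, 75, 64]
  89 vs smaller child 76 at index 5, swap → [47, 59, 76, 60, 63, 89, 80, 75, 64]
extract-min #6 returns 47:
  remove root 47; move last element 64 to root → [64, 59, 76, 60, 63, 89, 80, 75]
  64 vs smaller child 59 at index 1, swap → [59, 64, 76, 60, 63, 89, 80, 75]
  64 vs smaller child 60 at index 3, swap → [59, 60, 76, 64, 63, 89, 80, 75]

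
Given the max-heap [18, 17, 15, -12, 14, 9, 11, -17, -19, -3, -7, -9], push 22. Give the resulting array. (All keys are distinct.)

[22, 17, 18, -12, 14, 15, 11, -17, -19, -3, -7, -9, 9]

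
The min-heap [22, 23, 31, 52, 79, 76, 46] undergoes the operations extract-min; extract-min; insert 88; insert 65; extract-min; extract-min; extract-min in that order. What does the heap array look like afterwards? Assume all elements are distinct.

extract-min → returns 22:
  remove root 22; move last element 46 to root → [46, 23, 31, 52, 79, 76]
  46 vs smaller child 23 at index 1, swap → [23, 46, 31, 52, 79, 76]
extract-min → returns 23:
  remove root 23; move last element 76 to root → [76, 46, 31, 52, 79]
  76 vs smaller child 31 at index 2, swap → [31, 46, 76, 52, 79]
insert 88:
  append 88 at index 5 → [31, 46, 76, 52, 79, 88] (no swap needed)
insert 65:
  append 65 at index 6 → [31, 46, 76, 52, 79, 88, 65]
  65 < parent 76 at index 2, swap → [31, 46, 65, 52, 79, 88, 76]
extract-min → returns 31:
  remove root 31; move last element 76 to root → [76, 46, 65, 52, 79, 88]
  76 vs smaller child 46 at index 1, swap → [46, 76, 65, 52, 79, 88]
  76 vs smaller child 52 at index 3, swap → [46, 52, 65, 76, 79, 88]
extract-min → returns 46:
  remove root 46; move last element 88 to root → [88, 52, 65, 76, 79]
  88 vs smaller child 52 at index 1, swap → [52, 88, 65, 76, 79]
  88 vs smaller child 76 at index 3, swap → [52, 76, 65, 88, 79]
extract-min → returns 52:
  remove root 52; move last element 79 to root → [79, 76, 65, 88]
  79 vs smaller child 65 at index 2, swap → [65, 76, 79, 88]

[65, 76, 79, 88]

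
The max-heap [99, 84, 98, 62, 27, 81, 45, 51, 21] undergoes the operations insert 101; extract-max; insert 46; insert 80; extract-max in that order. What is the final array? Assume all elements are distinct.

insert 101:
  append 101 at index 9 → [99, 84, 98, 62, 27, 81, 45, 51, 21, 101]
  101 > parent 27 at index 4, swap → [99, 84, 98, 62, 101, 81, 45, 51, 21, 27]
  101 > parent 84 at index 1, swap → [99, 101, 98, 62, 84, 81, 45, 51, 21, 27]
  101 > parent 99 at index 0, swap → [101, 99, 98, 62, 84, 81, 45, 51, 21, 27]
extract-max → returns 101:
  remove root 101; move last element 27 to root → [27, 99, 98, 62, 84, 81, 45, 51, 21]
  27 vs larger child 99 at index 1, swap → [99, 27, 98, 62, 84, 81, 45, 51, 21]
  27 vs larger child 84 at index 4, swap → [99, 84, 98, 62, 27, 81, 45, 51, 21]
insert 46:
  append 46 at index 9 → [99, 84, 98, 62, 27, 81, 45, 51, 21, 46]
  46 > parent 27 at index 4, swap → [99, 84, 98, 62, 46, 81, 45, 51, 21, 27]
insert 80:
  append 80 at index 10 → [99, 84, 98, 62, 46, 81, 45, 51, 21, 27, 80]
  80 > parent 46 at index 4, swap → [99, 84, 98, 62, 80, 81, 45, 51, 21, 27, 46]
extract-max → returns 99:
  remove root 99; move last element 46 to root → [46, 84, 98, 62, 80, 81, 45, 51, 21, 27]
  46 vs larger child 98 at index 2, swap → [98, 84, 46, 62, 80, 81, 45, 51, 21, 27]
  46 vs larger child 81 at index 5, swap → [98, 84, 81, 62, 80, 46, 45, 51, 21, 27]

[98, 84, 81, 62, 80, 46, 45, 51, 21, 27]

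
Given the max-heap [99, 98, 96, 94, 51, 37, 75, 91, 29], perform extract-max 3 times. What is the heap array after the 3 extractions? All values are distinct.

[94, 91, 75, 29, 51, 37]

extract-max #1 returns 99:
  remove root 99; move last element 29 to root → [29, 98, 96, 94, 51, 37, 75, 91]
  29 vs larger child 98 at index 1, swap → [98, 29, 96, 94, 51, 37, 75, 91]
  29 vs larger child 94 at index 3, swap → [98, 94, 96, 29, 51, 37, 75, 91]
  29 vs only child 91 at index 7, swap → [98, 94, 96, 91, 51, 37, 75, 29]
extract-max #2 returns 98:
  remove root 98; move last element 29 to root → [29, 94, 96, 91, 51, 37, 75]
  29 vs larger child 96 at index 2, swap → [96, 94, 29, 91, 51, 37, 75]
  29 vs larger child 75 at index 6, swap → [96, 94, 75, 91, 51, 37, 29]
extract-max #3 returns 96:
  remove root 96; move last element 29 to root → [29, 94, 75, 91, 51, 37]
  29 vs larger child 94 at index 1, swap → [94, 29, 75, 91, 51, 37]
  29 vs larger child 91 at index 3, swap → [94, 91, 75, 29, 51, 37]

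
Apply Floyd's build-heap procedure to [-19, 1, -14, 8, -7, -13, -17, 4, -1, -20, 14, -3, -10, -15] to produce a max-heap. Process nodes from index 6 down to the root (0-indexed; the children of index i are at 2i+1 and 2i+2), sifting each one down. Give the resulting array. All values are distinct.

[14, 8, -3, 4, 1, -10, -15, -19, -1, -20, -7, -13, -14, -17]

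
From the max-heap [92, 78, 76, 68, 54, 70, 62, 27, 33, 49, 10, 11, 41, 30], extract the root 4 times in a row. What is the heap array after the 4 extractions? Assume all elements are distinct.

[68, 54, 62, 33, 49, 41, 11, 27, 30, 10]

extract-max #1 returns 92:
  remove root 92; move last element 30 to root → [30, 78, 76, 68, 54, 70, 62, 27, 33, 49, 10, 11, 41]
  30 vs larger child 78 at index 1, swap → [78, 30, 76, 68, 54, 70, 62, 27, 33, 49, 10, 11, 41]
  30 vs larger child 68 at index 3, swap → [78, 68, 76, 30, 54, 70, 62, 27, 33, 49, 10, 11, 41]
  30 vs larger child 33 at index 8, swap → [78, 68, 76, 33, 54, 70, 62, 27, 30, 49, 10, 11, 41]
extract-max #2 returns 78:
  remove root 78; move last element 41 to root → [41, 68, 76, 33, 54, 70, 62, 27, 30, 49, 10, 11]
  41 vs larger child 76 at index 2, swap → [76, 68, 41, 33, 54, 70, 62, 27, 30, 49, 10, 11]
  41 vs larger child 70 at index 5, swap → [76, 68, 70, 33, 54, 41, 62, 27, 30, 49, 10, 11]
extract-max #3 returns 76:
  remove root 76; move last element 11 to root → [11, 68, 70, 33, 54, 41, 62, 27, 30, 49, 10]
  11 vs larger child 70 at index 2, swap → [70, 68, 11, 33, 54, 41, 62, 27, 30, 49, 10]
  11 vs larger child 62 at index 6, swap → [70, 68, 62, 33, 54, 41, 11, 27, 30, 49, 10]
extract-max #4 returns 70:
  remove root 70; move last element 10 to root → [10, 68, 62, 33, 54, 41, 11, 27, 30, 49]
  10 vs larger child 68 at index 1, swap → [68, 10, 62, 33, 54, 41, 11, 27, 30, 49]
  10 vs larger child 54 at index 4, swap → [68, 54, 62, 33, 10, 41, 11, 27, 30, 49]
  10 vs only child 49 at index 9, swap → [68, 54, 62, 33, 49, 41, 11, 27, 30, 10]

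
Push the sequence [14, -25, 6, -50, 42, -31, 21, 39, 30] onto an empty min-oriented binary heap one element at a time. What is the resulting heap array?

Insert 14:
  append 14 at index 0 → [14] (no swap needed)
Insert -25:
  append -25 at index 1 → [14, -25]
  -25 < parent 14 at index 0, swap → [-25, 14]
Insert 6:
  append 6 at index 2 → [-25, 14, 6] (no swap needed)
Insert -50:
  append -50 at index 3 → [-25, 14, 6, -50]
  -50 < parent 14 at index 1, swap → [-25, -50, 6, 14]
  -50 < parent -25 at index 0, swap → [-50, -25, 6, 14]
Insert 42:
  append 42 at index 4 → [-50, -25, 6, 14, 42] (no swap needed)
Insert -31:
  append -31 at index 5 → [-50, -25, 6, 14, 42, -31]
  -31 < parent 6 at index 2, swap → [-50, -25, -31, 14, 42, 6]
Insert 21:
  append 21 at index 6 → [-50, -25, -31, 14, 42, 6, 21] (no swap needed)
Insert 39:
  append 39 at index 7 → [-50, -25, -31, 14, 42, 6, 21, 39] (no swap needed)
Insert 30:
  append 30 at index 8 → [-50, -25, -31, 14, 42, 6, 21, 39, 30] (no swap needed)

[-50, -25, -31, 14, 42, 6, 21, 39, 30]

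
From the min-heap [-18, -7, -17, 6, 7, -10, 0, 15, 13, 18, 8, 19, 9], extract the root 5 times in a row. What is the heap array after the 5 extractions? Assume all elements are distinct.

[6, 7, 9, 8, 13, 18, 19, 15]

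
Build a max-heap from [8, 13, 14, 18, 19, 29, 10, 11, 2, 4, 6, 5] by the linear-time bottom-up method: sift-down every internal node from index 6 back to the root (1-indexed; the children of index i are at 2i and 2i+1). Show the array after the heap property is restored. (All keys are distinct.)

sift down from index 6: already satisfies heap property
sift down from index 5: already satisfies heap property
sift down from index 4: already satisfies heap property
sift down from index 3:
  14 vs larger child 29 at index 6, swap → [8, 13, 29, 18, 19, 14, 10, 11, 2, 4, 6, 5]
sift down from index 2:
  13 vs larger child 19 at index 5, swap → [8, 19, 29, 18, 13, 14, 10, 11, 2, 4, 6, 5]
sift down from index 1:
  8 vs larger child 29 at index 3, swap → [29, 19, 8, 18, 13, 14, 10, 11, 2, 4, 6, 5]
  8 vs larger child 14 at index 6, swap → [29, 19, 14, 18, 13, 8, 10, 11, 2, 4, 6, 5]

[29, 19, 14, 18, 13, 8, 10, 11, 2, 4, 6, 5]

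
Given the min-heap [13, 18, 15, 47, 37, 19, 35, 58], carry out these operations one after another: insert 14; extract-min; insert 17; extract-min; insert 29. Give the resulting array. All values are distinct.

insert 14:
  append 14 at index 8 → [13, 18, 15, 47, 37, 19, 35, 58, 14]
  14 < parent 47 at index 3, swap → [13, 18, 15, 14, 37, 19, 35, 58, 47]
  14 < parent 18 at index 1, swap → [13, 14, 15, 18, 37, 19, 35, 58, 47]
extract-min → returns 13:
  remove root 13; move last element 47 to root → [47, 14, 15, 18, 37, 19, 35, 58]
  47 vs smaller child 14 at index 1, swap → [14, 47, 15, 18, 37, 19, 35, 58]
  47 vs smaller child 18 at index 3, swap → [14, 18, 15, 47, 37, 19, 35, 58]
insert 17:
  append 17 at index 8 → [14, 18, 15, 47, 37, 19, 35, 58, 17]
  17 < parent 47 at index 3, swap → [14, 18, 15, 17, 37, 19, 35, 58, 47]
  17 < parent 18 at index 1, swap → [14, 17, 15, 18, 37, 19, 35, 58, 47]
extract-min → returns 14:
  remove root 14; move last element 47 to root → [47, 17, 15, 18, 37, 19, 35, 58]
  47 vs smaller child 15 at index 2, swap → [15, 17, 47, 18, 37, 19, 35, 58]
  47 vs smaller child 19 at index 5, swap → [15, 17, 19, 18, 37, 47, 35, 58]
insert 29:
  append 29 at index 8 → [15, 17, 19, 18, 37, 47, 35, 58, 29] (no swap needed)

[15, 17, 19, 18, 37, 47, 35, 58, 29]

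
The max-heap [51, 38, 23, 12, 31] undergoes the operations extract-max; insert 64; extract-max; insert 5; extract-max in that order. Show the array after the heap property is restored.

extract-max → returns 51:
  remove root 51; move last element 31 to root → [31, 38, 23, 12]
  31 vs larger child 38 at index 1, swap → [38, 31, 23, 12]
insert 64:
  append 64 at index 4 → [38, 31, 23, 12, 64]
  64 > parent 31 at index 1, swap → [38, 64, 23, 12, 31]
  64 > parent 38 at index 0, swap → [64, 38, 23, 12, 31]
extract-max → returns 64:
  remove root 64; move last element 31 to root → [31, 38, 23, 12]
  31 vs larger child 38 at index 1, swap → [38, 31, 23, 12]
insert 5:
  append 5 at index 4 → [38, 31, 23, 12, 5] (no swap needed)
extract-max → returns 38:
  remove root 38; move last element 5 to root → [5, 31, 23, 12]
  5 vs larger child 31 at index 1, swap → [31, 5, 23, 12]
  5 vs only child 12 at index 3, swap → [31, 12, 23, 5]

[31, 12, 23, 5]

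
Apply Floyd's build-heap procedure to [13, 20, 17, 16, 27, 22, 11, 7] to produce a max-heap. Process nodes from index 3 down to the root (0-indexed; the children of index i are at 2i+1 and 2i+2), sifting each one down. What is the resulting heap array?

[27, 20, 22, 16, 13, 17, 11, 7]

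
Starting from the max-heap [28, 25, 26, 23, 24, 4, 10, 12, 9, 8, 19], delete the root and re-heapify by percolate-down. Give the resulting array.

[26, 25, 19, 23, 24, 4, 10, 12, 9, 8]

remove root 28; move last element 19 to root → [19, 25, 26, 23, 24, 4, 10, 12, 9, 8]
19 vs larger child 26 at index 2, swap → [26, 25, 19, 23, 24, 4, 10, 12, 9, 8]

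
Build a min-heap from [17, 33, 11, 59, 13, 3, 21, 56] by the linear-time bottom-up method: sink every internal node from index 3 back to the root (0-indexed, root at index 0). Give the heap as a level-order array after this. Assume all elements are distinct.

[3, 13, 11, 56, 33, 17, 21, 59]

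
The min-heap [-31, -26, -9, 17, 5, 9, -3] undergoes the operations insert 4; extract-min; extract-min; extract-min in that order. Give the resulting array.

[-3, 4, 9, 17, 5]

insert 4:
  append 4 at index 7 → [-31, -26, -9, 17, 5, 9, -3, 4]
  4 < parent 17 at index 3, swap → [-31, -26, -9, 4, 5, 9, -3, 17]
extract-min → returns -31:
  remove root -31; move last element 17 to root → [17, -26, -9, 4, 5, 9, -3]
  17 vs smaller child -26 at index 1, swap → [-26, 17, -9, 4, 5, 9, -3]
  17 vs smaller child 4 at index 3, swap → [-26, 4, -9, 17, 5, 9, -3]
extract-min → returns -26:
  remove root -26; move last element -3 to root → [-3, 4, -9, 17, 5, 9]
  -3 vs smaller child -9 at index 2, swap → [-9, 4, -3, 17, 5, 9]
extract-min → returns -9:
  remove root -9; move last element 9 to root → [9, 4, -3, 17, 5]
  9 vs smaller child -3 at index 2, swap → [-3, 4, 9, 17, 5]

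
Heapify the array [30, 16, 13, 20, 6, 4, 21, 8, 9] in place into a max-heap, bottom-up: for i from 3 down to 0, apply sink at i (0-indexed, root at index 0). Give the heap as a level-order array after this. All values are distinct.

sift down from index 3: already satisfies heap property
sift down from index 2:
  13 vs larger child 21 at index 6, swap → [30, 16, 21, 20, 6, 4, 13, 8, 9]
sift down from index 1:
  16 vs larger child 20 at index 3, swap → [30, 20, 21, 16, 6, 4, 13, 8, 9]
sift down from index 0: already satisfies heap property

[30, 20, 21, 16, 6, 4, 13, 8, 9]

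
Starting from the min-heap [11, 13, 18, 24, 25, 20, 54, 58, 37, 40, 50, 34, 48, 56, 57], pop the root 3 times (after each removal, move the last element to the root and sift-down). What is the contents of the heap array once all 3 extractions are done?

[20, 24, 34, 37, 25, 48, 54, 58, 57, 40, 50, 56]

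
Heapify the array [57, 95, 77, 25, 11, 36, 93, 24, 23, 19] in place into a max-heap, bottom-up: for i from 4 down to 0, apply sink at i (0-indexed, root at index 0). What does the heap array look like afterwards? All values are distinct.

sift down from index 4:
  11 vs only child 19 at index 9, swap → [57, 95, 77, 25, 19, 36, 93, 24, 23, 11]
sift down from index 3: already satisfies heap property
sift down from index 2:
  77 vs larger child 93 at index 6, swap → [57, 95, 93, 25, 19, 36, 77, 24, 23, 11]
sift down from index 1: already satisfies heap property
sift down from index 0:
  57 vs larger child 95 at index 1, swap → [95, 57, 93, 25, 19, 36, 77, 24, 23, 11]

[95, 57, 93, 25, 19, 36, 77, 24, 23, 11]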